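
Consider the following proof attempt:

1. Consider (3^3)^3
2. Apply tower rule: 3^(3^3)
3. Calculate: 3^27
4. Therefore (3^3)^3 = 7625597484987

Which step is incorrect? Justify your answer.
Step 2: Apply tower rule: 3^(3^3)

Step 2 incorrectly states that (a^b)^c = a^(b^c). The correct rule is (a^b)^c = a^(b×c). The actual value is (3^3)^3 = 3^9 = 19683, not 3^27 = 7625597484987.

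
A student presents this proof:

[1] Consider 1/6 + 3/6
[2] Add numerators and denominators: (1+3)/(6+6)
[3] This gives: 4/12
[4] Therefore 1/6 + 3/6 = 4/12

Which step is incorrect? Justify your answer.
Step 2: Add numerators and denominators: (1+3)/(6+6)

Step 2 incorrectly adds fractions by separately adding numerators and denominators. This is wrong. The correct method requires a common denominator: 1/6 + 3/6 = (1×6 + 3×6)/(6×6) = 24/36 = 2/3. The method used gives 4/12, which is different.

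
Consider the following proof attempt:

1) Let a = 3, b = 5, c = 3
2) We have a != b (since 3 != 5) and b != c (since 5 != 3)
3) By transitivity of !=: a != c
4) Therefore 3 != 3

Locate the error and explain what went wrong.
Step 3: By transitivity of !=: a != c

Step 3 incorrectly applies transitivity to the '!=' relation. Transitivity states: if a R b and b R c, then a R c. However, '!=' is not transitive. Counterexample: 3 != 5 and 5 != 3, but 3 = 3 (both equal 3). Transitivity holds for relations like <, <=, =, but not for !=.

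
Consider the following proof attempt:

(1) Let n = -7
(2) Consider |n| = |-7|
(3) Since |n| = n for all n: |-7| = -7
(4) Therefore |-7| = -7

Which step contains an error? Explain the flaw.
Step 3: Since |n| = n for all n: |-7| = -7

Step 3 incorrectly states that |n| = n for all n. The correct definition is |n| = n when n >= 0, and |n| = -n when n < 0. Since -7 < 0, we have |-7| = -(-7) = 7, not -7.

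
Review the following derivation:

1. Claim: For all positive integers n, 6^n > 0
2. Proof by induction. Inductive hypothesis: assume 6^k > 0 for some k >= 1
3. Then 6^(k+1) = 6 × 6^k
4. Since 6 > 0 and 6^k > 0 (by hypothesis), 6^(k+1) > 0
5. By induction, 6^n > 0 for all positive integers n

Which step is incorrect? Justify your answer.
Step 5: By induction, 6^n > 0 for all positive integers n

Step 5 concludes the proof by induction, but no base case was ever established. A valid induction proof requires: (1) a base case proving 6^1 > 0, and (2) an inductive step showing IF 6^k > 0 THEN 6^(k+1) > 0. Steps 2-4 correctly establish the inductive step, but without the base case the conclusion in step 5 does not follow.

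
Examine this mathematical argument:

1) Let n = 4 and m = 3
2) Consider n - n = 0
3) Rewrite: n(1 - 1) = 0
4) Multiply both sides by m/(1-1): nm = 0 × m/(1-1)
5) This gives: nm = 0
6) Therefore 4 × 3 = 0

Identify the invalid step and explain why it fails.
Step 4: Multiply both sides by m/(1-1): nm = 0 × m/(1-1)

Step 4 multiplies both sides by m/(1-1). However, 1-1 = 0, so this is multiplication by m/0, which is undefined. We cannot multiply by an undefined expression.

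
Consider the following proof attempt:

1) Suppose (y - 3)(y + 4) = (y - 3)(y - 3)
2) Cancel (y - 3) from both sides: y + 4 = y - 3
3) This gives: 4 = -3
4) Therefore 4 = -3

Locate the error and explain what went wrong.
Step 2: Cancel (y - 3) from both sides: y + 4 = y - 3

Step 2 cancels (y - 3) from both sides. This is only valid if (y - 3) ≠ 0, i.e., y ≠ 3. When y = 3, both sides equal zero regardless of the other factors. The correct approach requires considering y = 3 as a separate case.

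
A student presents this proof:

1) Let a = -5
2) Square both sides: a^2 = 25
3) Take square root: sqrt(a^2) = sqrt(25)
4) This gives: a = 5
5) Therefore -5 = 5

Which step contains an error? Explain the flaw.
Step 4: This gives: a = 5

Step 4 incorrectly states that sqrt(a^2) = a. The correct identity is sqrt(a^2) = |a|. Since a = -5 < 0, we have sqrt(a^2) = |-5| = 5, not a = -5.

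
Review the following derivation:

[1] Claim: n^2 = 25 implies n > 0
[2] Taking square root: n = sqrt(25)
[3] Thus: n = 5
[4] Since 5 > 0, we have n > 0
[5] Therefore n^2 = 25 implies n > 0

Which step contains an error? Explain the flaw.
Step 2: Taking square root: n = sqrt(25)

Step 2 takes the square root and assumes the positive root only. The equation n^2 = 25 actually has two solutions: n = 5 and n = -5. The proof silently assumes n > 0 without justification, then uses this assumption to conclude n > 0, which is circular. The counterexample n = -5 shows the claim is false.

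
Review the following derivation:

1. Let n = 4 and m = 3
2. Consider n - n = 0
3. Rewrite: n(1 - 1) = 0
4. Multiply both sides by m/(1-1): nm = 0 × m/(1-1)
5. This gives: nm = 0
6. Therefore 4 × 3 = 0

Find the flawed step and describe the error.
Step 4: Multiply both sides by m/(1-1): nm = 0 × m/(1-1)

Step 4 multiplies both sides by m/(1-1). However, 1-1 = 0, so this is multiplication by m/0, which is undefined. We cannot multiply by an undefined expression.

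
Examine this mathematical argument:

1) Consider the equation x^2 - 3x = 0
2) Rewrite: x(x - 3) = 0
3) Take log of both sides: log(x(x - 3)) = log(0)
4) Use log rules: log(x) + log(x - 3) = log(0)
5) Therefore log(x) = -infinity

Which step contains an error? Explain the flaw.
Step 3: Take log of both sides: log(x(x - 3)) = log(0)

Step 3 takes the logarithm of both sides, resulting in log(0) on the right side. The logarithm is only defined for positive numbers; log(0) is undefined (approaches negative infinity). This operation is invalid.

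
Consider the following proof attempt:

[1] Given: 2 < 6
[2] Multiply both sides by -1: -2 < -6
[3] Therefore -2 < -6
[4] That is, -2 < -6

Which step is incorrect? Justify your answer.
Step 2: Multiply both sides by -1: -2 < -6

Step 2 multiplies both sides by -1 but fails to reverse the inequality sign. When multiplying (or dividing) an inequality by a negative number, the direction must be reversed. Since 2 < 6, we should get -2 > -6, i.e., -2 > -6.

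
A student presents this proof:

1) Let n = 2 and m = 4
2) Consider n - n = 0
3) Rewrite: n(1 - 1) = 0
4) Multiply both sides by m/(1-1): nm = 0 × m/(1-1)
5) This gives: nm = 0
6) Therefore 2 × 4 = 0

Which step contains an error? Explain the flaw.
Step 4: Multiply both sides by m/(1-1): nm = 0 × m/(1-1)

Step 4 multiplies both sides by m/(1-1). However, 1-1 = 0, so this is multiplication by m/0, which is undefined. We cannot multiply by an undefined expression.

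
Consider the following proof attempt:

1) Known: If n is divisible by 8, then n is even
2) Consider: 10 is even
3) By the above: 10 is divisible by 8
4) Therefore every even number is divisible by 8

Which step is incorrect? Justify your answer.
Step 3: By the above: 10 is divisible by 8

Step 3 commits the fallacy of affirming the consequent. The known fact 'divisible by 8 → even' does NOT imply 'even → divisible by 8'. That would be the converse, which is false. For example, 10 is even but 10 ÷ 8 = 1.25, which is not an integer.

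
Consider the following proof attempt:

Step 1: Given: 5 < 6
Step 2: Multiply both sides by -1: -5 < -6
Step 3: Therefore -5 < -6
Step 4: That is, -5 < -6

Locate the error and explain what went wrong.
Step 2: Multiply both sides by -1: -5 < -6

Step 2 multiplies both sides by -1 but fails to reverse the inequality sign. When multiplying (or dividing) an inequality by a negative number, the direction must be reversed. Since 5 < 6, we should get -5 > -6, i.e., -5 > -6.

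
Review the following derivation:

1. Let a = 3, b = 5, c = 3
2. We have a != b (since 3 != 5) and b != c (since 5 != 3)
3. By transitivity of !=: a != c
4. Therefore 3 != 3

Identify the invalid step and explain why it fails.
Step 3: By transitivity of !=: a != c

Step 3 incorrectly applies transitivity to the '!=' relation. Transitivity states: if a R b and b R c, then a R c. However, '!=' is not transitive. Counterexample: 3 != 5 and 5 != 3, but 3 = 3 (both equal 3). Transitivity holds for relations like <, <=, =, but not for !=.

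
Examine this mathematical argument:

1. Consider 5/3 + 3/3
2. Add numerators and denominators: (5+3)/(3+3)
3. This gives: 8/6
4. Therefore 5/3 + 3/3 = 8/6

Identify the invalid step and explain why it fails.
Step 2: Add numerators and denominators: (5+3)/(3+3)

Step 2 incorrectly adds fractions by separately adding numerators and denominators. This is wrong. The correct method requires a common denominator: 5/3 + 3/3 = (5×3 + 3×3)/(3×3) = 24/9 = 8/3. The method used gives 8/6, which is different.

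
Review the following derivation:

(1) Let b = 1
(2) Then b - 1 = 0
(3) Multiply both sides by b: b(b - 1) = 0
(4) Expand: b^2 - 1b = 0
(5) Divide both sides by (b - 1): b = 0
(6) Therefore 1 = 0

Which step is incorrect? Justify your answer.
Step 5: Divide both sides by (b - 1): b = 0

Step 5 divides both sides by (b - 1). However, since b = 1, we have (b - 1) = 0. Division by zero is undefined, making this step invalid.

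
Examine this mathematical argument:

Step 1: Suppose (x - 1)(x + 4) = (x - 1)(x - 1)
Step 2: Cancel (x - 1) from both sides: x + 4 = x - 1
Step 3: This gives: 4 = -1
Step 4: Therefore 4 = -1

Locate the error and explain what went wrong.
Step 2: Cancel (x - 1) from both sides: x + 4 = x - 1

Step 2 cancels (x - 1) from both sides. This is only valid if (x - 1) ≠ 0, i.e., x ≠ 1. When x = 1, both sides equal zero regardless of the other factors. The correct approach requires considering x = 1 as a separate case.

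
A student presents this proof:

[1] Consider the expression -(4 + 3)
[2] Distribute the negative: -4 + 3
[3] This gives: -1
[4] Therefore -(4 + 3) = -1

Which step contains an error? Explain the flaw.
Step 2: Distribute the negative: -4 + 3

Step 2 incorrectly distributes the negative sign. The correct distribution is -(4 + 3) = -4 - 3 = -7. The negative must be applied to both terms, not just the first. The error treats -(4 + 3) as -4 + 3, which equals -1 instead of -7.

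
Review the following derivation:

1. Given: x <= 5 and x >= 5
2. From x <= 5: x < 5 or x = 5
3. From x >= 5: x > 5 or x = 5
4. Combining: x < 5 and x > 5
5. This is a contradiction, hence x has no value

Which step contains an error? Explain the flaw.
Step 4: Combining: x < 5 and x > 5

Step 4 incorrectly combines the conditions. From x <= 5 and x >= 5, the intersection is x = 5. The error treats the 'or' cases as 'and' requirements. The correct conclusion is that x = 5 is the unique solution, not that no solution exists.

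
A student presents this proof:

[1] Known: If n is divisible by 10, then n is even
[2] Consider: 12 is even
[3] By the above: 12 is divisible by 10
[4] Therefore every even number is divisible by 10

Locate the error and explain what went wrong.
Step 3: By the above: 12 is divisible by 10

Step 3 commits the fallacy of affirming the consequent. The known fact 'divisible by 10 → even' does NOT imply 'even → divisible by 10'. That would be the converse, which is false. For example, 12 is even but 12 ÷ 10 = 1.20, which is not an integer.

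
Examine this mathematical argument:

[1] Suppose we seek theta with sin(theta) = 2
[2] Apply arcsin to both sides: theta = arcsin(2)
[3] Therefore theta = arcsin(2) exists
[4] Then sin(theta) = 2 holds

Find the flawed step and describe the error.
Step 2: Apply arcsin to both sides: theta = arcsin(2)

Step 2 applies arcsin to 2. However, arcsin(x) is only defined for x in [-1, 1] because sin(theta) can only produce values in that range. Since |2| > 1, arcsin(2) is undefined. There is no angle whose sine equals 2.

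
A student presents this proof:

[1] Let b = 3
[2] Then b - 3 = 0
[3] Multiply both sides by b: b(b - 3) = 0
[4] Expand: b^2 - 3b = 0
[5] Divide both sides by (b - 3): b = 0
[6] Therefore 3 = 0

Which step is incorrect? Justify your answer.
Step 5: Divide both sides by (b - 3): b = 0

Step 5 divides both sides by (b - 3). However, since b = 3, we have (b - 3) = 0. Division by zero is undefined, making this step invalid.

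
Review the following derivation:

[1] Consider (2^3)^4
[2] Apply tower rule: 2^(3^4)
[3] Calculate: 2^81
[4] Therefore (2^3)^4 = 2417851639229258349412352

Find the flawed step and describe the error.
Step 2: Apply tower rule: 2^(3^4)

Step 2 incorrectly states that (a^b)^c = a^(b^c). The correct rule is (a^b)^c = a^(b×c). The actual value is (2^3)^4 = 2^12 = 4096, not 2^81 = 2417851639229258349412352.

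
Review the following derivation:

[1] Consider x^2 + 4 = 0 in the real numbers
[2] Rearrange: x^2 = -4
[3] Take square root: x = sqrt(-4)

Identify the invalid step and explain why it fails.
Step 3: Take square root: x = sqrt(-4)

Step 3 takes the square root of -4, which is negative. In the real number system, the square root of a negative number is undefined. The equation x^2 + 4 = 0 has no real solutions. Square roots of negative numbers only exist in the complex numbers.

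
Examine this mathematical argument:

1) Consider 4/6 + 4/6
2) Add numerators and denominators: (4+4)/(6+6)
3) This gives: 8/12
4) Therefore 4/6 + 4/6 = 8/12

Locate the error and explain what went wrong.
Step 2: Add numerators and denominators: (4+4)/(6+6)

Step 2 incorrectly adds fractions by separately adding numerators and denominators. This is wrong. The correct method requires a common denominator: 4/6 + 4/6 = (4×6 + 4×6)/(6×6) = 48/36 = 4/3. The method used gives 8/12, which is different.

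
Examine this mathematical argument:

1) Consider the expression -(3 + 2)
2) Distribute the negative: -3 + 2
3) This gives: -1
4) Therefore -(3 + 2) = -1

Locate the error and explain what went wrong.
Step 2: Distribute the negative: -3 + 2

Step 2 incorrectly distributes the negative sign. The correct distribution is -(3 + 2) = -3 - 2 = -5. The negative must be applied to both terms, not just the first. The error treats -(3 + 2) as -3 + 2, which equals -1 instead of -5.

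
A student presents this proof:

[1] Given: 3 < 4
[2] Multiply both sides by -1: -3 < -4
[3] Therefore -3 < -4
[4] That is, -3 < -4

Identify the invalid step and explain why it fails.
Step 2: Multiply both sides by -1: -3 < -4

Step 2 multiplies both sides by -1 but fails to reverse the inequality sign. When multiplying (or dividing) an inequality by a negative number, the direction must be reversed. Since 3 < 4, we should get -3 > -4, i.e., -3 > -4.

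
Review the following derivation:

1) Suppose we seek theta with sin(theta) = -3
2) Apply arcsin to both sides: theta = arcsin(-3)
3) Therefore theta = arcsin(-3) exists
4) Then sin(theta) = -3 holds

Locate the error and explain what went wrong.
Step 2: Apply arcsin to both sides: theta = arcsin(-3)

Step 2 applies arcsin to -3. However, arcsin(x) is only defined for x in [-1, 1] because sin(theta) can only produce values in that range. Since |-3| > 1, arcsin(-3) is undefined. There is no angle whose sine equals -3.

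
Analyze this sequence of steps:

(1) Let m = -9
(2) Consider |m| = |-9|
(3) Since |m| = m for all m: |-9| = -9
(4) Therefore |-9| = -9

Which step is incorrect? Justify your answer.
Step 3: Since |m| = m for all m: |-9| = -9

Step 3 incorrectly states that |m| = m for all m. The correct definition is |m| = m when m >= 0, and |m| = -m when m < 0. Since -9 < 0, we have |-9| = -(-9) = 9, not -9.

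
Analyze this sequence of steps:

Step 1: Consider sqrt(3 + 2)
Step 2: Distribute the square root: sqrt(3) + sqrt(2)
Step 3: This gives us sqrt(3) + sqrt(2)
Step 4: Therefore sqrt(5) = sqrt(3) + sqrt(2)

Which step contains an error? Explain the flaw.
Step 2: Distribute the square root: sqrt(3) + sqrt(2)

Step 2 incorrectly 'distributes' the square root over addition. The square root function does not distribute: sqrt(a + b) ≠ sqrt(a) + sqrt(b). In fact, sqrt(3 + 2) = sqrt(5) ≈ 2.2361, while sqrt(3) + sqrt(2) ≈ 3.1463.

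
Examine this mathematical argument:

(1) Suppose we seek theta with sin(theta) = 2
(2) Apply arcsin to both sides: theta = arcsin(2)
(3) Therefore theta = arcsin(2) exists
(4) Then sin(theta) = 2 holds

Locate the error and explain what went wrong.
Step 2: Apply arcsin to both sides: theta = arcsin(2)

Step 2 applies arcsin to 2. However, arcsin(x) is only defined for x in [-1, 1] because sin(theta) can only produce values in that range. Since |2| > 1, arcsin(2) is undefined. There is no angle whose sine equals 2.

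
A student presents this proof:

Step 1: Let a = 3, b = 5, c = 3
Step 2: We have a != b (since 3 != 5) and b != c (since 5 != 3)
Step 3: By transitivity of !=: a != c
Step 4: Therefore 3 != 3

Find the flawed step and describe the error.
Step 3: By transitivity of !=: a != c

Step 3 incorrectly applies transitivity to the '!=' relation. Transitivity states: if a R b and b R c, then a R c. However, '!=' is not transitive. Counterexample: 3 != 5 and 5 != 3, but 3 = 3 (both equal 3). Transitivity holds for relations like <, <=, =, but not for !=.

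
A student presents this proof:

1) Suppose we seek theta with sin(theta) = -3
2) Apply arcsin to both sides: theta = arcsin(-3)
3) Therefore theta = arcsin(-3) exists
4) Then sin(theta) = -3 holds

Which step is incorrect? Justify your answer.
Step 2: Apply arcsin to both sides: theta = arcsin(-3)

Step 2 applies arcsin to -3. However, arcsin(x) is only defined for x in [-1, 1] because sin(theta) can only produce values in that range. Since |-3| > 1, arcsin(-3) is undefined. There is no angle whose sine equals -3.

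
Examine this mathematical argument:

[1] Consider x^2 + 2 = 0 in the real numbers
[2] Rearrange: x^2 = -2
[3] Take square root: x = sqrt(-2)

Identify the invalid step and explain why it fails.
Step 3: Take square root: x = sqrt(-2)

Step 3 takes the square root of -2, which is negative. In the real number system, the square root of a negative number is undefined. The equation x^2 + 2 = 0 has no real solutions. Square roots of negative numbers only exist in the complex numbers.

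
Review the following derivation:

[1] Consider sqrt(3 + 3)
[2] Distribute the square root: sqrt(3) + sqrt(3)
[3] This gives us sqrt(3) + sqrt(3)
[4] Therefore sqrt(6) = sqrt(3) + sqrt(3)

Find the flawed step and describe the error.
Step 2: Distribute the square root: sqrt(3) + sqrt(3)

Step 2 incorrectly 'distributes' the square root over addition. The square root function does not distribute: sqrt(a + b) ≠ sqrt(a) + sqrt(b). In fact, sqrt(3 + 3) = sqrt(6) ≈ 2.4495, while sqrt(3) + sqrt(3) ≈ 3.4641.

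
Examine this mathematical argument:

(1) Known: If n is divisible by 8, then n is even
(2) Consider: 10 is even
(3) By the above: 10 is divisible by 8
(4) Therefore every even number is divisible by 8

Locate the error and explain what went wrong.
Step 3: By the above: 10 is divisible by 8

Step 3 commits the fallacy of affirming the consequent. The known fact 'divisible by 8 → even' does NOT imply 'even → divisible by 8'. That would be the converse, which is false. For example, 10 is even but 10 ÷ 8 = 1.25, which is not an integer.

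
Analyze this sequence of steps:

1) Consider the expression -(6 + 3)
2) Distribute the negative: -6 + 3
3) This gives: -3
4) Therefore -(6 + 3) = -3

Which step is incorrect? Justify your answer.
Step 2: Distribute the negative: -6 + 3

Step 2 incorrectly distributes the negative sign. The correct distribution is -(6 + 3) = -6 - 3 = -9. The negative must be applied to both terms, not just the first. The error treats -(6 + 3) as -6 + 3, which equals -3 instead of -9.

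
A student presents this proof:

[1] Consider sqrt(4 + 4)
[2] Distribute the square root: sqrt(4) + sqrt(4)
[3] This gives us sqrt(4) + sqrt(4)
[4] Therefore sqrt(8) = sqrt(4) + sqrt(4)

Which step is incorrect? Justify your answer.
Step 2: Distribute the square root: sqrt(4) + sqrt(4)

Step 2 incorrectly 'distributes' the square root over addition. The square root function does not distribute: sqrt(a + b) ≠ sqrt(a) + sqrt(b). In fact, sqrt(4 + 4) = sqrt(8) ≈ 2.8284, while sqrt(4) + sqrt(4) ≈ 4.0000.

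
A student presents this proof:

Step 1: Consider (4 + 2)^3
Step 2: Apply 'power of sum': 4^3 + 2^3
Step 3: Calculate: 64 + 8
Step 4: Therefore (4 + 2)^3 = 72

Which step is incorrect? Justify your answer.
Step 2: Apply 'power of sum': 4^3 + 2^3

Step 2 incorrectly applies a non-existent rule '(a+b)^n = a^n + b^n'. This is false in general. The correct expansion uses the binomial theorem. The actual value is (4 + 2)^3 = 6^3 = 216, not 72.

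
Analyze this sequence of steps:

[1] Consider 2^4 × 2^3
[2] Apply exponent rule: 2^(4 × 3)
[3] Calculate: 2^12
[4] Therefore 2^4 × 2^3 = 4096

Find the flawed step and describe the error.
Step 2: Apply exponent rule: 2^(4 × 3)

Step 2 incorrectly states that a^b × a^c = a^(b×c). The correct rule is a^b × a^c = a^(b+c). The actual value is 2^4 × 2^3 = 2^7 = 128, not 2^12 = 4096.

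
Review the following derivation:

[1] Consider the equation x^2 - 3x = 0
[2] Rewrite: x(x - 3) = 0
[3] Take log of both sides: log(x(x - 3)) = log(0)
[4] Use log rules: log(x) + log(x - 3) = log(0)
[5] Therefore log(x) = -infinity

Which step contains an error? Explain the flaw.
Step 3: Take log of both sides: log(x(x - 3)) = log(0)

Step 3 takes the logarithm of both sides, resulting in log(0) on the right side. The logarithm is only defined for positive numbers; log(0) is undefined (approaches negative infinity). This operation is invalid.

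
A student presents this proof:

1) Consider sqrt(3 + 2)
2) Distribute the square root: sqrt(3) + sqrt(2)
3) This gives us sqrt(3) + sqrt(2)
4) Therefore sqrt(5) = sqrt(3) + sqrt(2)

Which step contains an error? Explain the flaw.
Step 2: Distribute the square root: sqrt(3) + sqrt(2)

Step 2 incorrectly 'distributes' the square root over addition. The square root function does not distribute: sqrt(a + b) ≠ sqrt(a) + sqrt(b). In fact, sqrt(3 + 2) = sqrt(5) ≈ 2.2361, while sqrt(3) + sqrt(2) ≈ 3.1463.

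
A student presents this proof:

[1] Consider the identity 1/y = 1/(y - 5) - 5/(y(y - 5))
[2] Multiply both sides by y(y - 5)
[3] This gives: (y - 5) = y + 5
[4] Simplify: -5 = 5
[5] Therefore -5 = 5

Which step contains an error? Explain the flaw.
Step 3: This gives: (y - 5) = y + 5

Step 3 makes a sign error when clearing denominators. Multiplying -5/(y(y - 5)) by y(y - 5) gives -5, not +5. The correct result is (y - 5) = y - 5, which is trivially true, not (y - 5) = y + 5. (Step 1 is a valid identity: 1/(y - 5) - 5/(y(y - 5)) = (y - 5)/(y(y - 5)) = 1/y.)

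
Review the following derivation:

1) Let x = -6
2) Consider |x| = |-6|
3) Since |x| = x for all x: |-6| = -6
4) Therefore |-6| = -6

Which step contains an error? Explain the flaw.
Step 3: Since |x| = x for all x: |-6| = -6

Step 3 incorrectly states that |x| = x for all x. The correct definition is |x| = x when x >= 0, and |x| = -x when x < 0. Since -6 < 0, we have |-6| = -(-6) = 6, not -6.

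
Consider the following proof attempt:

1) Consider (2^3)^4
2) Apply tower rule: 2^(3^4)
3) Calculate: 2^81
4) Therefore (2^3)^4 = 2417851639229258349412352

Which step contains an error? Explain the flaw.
Step 2: Apply tower rule: 2^(3^4)

Step 2 incorrectly states that (a^b)^c = a^(b^c). The correct rule is (a^b)^c = a^(b×c). The actual value is (2^3)^4 = 2^12 = 4096, not 2^81 = 2417851639229258349412352.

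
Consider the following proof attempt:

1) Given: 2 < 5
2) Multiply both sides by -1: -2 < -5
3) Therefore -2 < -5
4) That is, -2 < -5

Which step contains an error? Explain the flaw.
Step 2: Multiply both sides by -1: -2 < -5

Step 2 multiplies both sides by -1 but fails to reverse the inequality sign. When multiplying (or dividing) an inequality by a negative number, the direction must be reversed. Since 2 < 5, we should get -2 > -5, i.e., -2 > -5.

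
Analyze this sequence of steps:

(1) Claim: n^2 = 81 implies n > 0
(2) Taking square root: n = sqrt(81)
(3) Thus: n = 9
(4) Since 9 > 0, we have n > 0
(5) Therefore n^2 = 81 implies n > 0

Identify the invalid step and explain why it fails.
Step 2: Taking square root: n = sqrt(81)

Step 2 takes the square root and assumes the positive root only. The equation n^2 = 81 actually has two solutions: n = 9 and n = -9. The proof silently assumes n > 0 without justification, then uses this assumption to conclude n > 0, which is circular. The counterexample n = -9 shows the claim is false.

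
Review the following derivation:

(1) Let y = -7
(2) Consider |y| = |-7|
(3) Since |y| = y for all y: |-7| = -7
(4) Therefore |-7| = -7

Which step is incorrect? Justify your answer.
Step 3: Since |y| = y for all y: |-7| = -7

Step 3 incorrectly states that |y| = y for all y. The correct definition is |y| = y when y >= 0, and |y| = -y when y < 0. Since -7 < 0, we have |-7| = -(-7) = 7, not -7.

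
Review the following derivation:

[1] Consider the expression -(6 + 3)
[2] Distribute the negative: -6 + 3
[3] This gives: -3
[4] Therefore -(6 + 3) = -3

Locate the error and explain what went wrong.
Step 2: Distribute the negative: -6 + 3

Step 2 incorrectly distributes the negative sign. The correct distribution is -(6 + 3) = -6 - 3 = -9. The negative must be applied to both terms, not just the first. The error treats -(6 + 3) as -6 + 3, which equals -3 instead of -9.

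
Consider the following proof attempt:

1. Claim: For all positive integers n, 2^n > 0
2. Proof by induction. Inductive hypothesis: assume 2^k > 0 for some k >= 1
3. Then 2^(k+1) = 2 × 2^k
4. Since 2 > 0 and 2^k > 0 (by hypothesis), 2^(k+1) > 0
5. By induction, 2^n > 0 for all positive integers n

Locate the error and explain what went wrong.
Step 5: By induction, 2^n > 0 for all positive integers n

Step 5 concludes the proof by induction, but no base case was ever established. A valid induction proof requires: (1) a base case proving 2^1 > 0, and (2) an inductive step showing IF 2^k > 0 THEN 2^(k+1) > 0. Steps 2-4 correctly establish the inductive step, but without the base case the conclusion in step 5 does not follow.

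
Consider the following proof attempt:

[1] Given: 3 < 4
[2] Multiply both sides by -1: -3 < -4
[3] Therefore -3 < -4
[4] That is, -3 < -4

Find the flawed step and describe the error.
Step 2: Multiply both sides by -1: -3 < -4

Step 2 multiplies both sides by -1 but fails to reverse the inequality sign. When multiplying (or dividing) an inequality by a negative number, the direction must be reversed. Since 3 < 4, we should get -3 > -4, i.e., -3 > -4.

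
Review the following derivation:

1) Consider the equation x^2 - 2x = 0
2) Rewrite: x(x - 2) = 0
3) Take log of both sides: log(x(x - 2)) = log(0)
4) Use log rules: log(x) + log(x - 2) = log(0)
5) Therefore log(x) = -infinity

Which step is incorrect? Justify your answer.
Step 3: Take log of both sides: log(x(x - 2)) = log(0)

Step 3 takes the logarithm of both sides, resulting in log(0) on the right side. The logarithm is only defined for positive numbers; log(0) is undefined (approaches negative infinity). This operation is invalid.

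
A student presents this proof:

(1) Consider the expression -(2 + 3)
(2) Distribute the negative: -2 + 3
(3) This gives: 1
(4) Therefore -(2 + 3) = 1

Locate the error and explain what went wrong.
Step 2: Distribute the negative: -2 + 3

Step 2 incorrectly distributes the negative sign. The correct distribution is -(2 + 3) = -2 - 3 = -5. The negative must be applied to both terms, not just the first. The error treats -(2 + 3) as -2 + 3, which equals 1 instead of -5.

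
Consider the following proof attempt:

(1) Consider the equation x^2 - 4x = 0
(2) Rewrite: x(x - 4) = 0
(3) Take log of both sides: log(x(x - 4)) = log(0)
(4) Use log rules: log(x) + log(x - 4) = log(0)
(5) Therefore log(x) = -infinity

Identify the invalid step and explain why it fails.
Step 3: Take log of both sides: log(x(x - 4)) = log(0)

Step 3 takes the logarithm of both sides, resulting in log(0) on the right side. The logarithm is only defined for positive numbers; log(0) is undefined (approaches negative infinity). This operation is invalid.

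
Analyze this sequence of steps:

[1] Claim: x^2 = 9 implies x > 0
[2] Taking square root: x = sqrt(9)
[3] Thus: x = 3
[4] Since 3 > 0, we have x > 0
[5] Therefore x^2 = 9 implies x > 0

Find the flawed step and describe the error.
Step 2: Taking square root: x = sqrt(9)

Step 2 takes the square root and assumes the positive root only. The equation x^2 = 9 actually has two solutions: x = 3 and x = -3. The proof silently assumes x > 0 without justification, then uses this assumption to conclude x > 0, which is circular. The counterexample x = -3 shows the claim is false.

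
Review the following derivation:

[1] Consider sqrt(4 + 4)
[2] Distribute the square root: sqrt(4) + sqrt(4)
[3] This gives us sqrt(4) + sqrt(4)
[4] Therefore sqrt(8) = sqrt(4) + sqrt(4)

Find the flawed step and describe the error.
Step 2: Distribute the square root: sqrt(4) + sqrt(4)

Step 2 incorrectly 'distributes' the square root over addition. The square root function does not distribute: sqrt(a + b) ≠ sqrt(a) + sqrt(b). In fact, sqrt(4 + 4) = sqrt(8) ≈ 2.8284, while sqrt(4) + sqrt(4) ≈ 4.0000.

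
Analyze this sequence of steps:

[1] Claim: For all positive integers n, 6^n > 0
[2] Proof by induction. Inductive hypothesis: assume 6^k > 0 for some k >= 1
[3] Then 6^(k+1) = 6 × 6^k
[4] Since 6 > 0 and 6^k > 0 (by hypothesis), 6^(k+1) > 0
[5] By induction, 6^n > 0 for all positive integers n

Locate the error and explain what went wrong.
Step 5: By induction, 6^n > 0 for all positive integers n

Step 5 concludes the proof by induction, but no base case was ever established. A valid induction proof requires: (1) a base case proving 6^1 > 0, and (2) an inductive step showing IF 6^k > 0 THEN 6^(k+1) > 0. Steps 2-4 correctly establish the inductive step, but without the base case the conclusion in step 5 does not follow.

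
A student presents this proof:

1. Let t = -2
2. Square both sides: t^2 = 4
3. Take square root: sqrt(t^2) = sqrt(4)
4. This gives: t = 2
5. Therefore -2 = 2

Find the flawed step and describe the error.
Step 4: This gives: t = 2

Step 4 incorrectly states that sqrt(t^2) = t. The correct identity is sqrt(t^2) = |t|. Since t = -2 < 0, we have sqrt(t^2) = |-2| = 2, not t = -2.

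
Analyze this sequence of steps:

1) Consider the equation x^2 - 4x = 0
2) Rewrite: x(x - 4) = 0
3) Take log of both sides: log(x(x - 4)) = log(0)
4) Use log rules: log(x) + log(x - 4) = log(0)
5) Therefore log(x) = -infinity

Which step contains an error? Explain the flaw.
Step 3: Take log of both sides: log(x(x - 4)) = log(0)

Step 3 takes the logarithm of both sides, resulting in log(0) on the right side. The logarithm is only defined for positive numbers; log(0) is undefined (approaches negative infinity). This operation is invalid.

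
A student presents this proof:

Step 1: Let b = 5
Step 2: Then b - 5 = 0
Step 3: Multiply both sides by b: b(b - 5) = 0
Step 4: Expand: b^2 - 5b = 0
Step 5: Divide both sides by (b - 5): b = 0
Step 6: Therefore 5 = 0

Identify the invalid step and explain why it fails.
Step 5: Divide both sides by (b - 5): b = 0

Step 5 divides both sides by (b - 5). However, since b = 5, we have (b - 5) = 0. Division by zero is undefined, making this step invalid.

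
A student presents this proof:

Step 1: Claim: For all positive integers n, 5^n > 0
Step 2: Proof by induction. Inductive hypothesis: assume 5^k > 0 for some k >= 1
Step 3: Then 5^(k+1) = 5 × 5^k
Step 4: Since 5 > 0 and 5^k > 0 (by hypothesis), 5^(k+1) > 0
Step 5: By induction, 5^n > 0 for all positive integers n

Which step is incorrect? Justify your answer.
Step 5: By induction, 5^n > 0 for all positive integers n

Step 5 concludes the proof by induction, but no base case was ever established. A valid induction proof requires: (1) a base case proving 5^1 > 0, and (2) an inductive step showing IF 5^k > 0 THEN 5^(k+1) > 0. Steps 2-4 correctly establish the inductive step, but without the base case the conclusion in step 5 does not follow.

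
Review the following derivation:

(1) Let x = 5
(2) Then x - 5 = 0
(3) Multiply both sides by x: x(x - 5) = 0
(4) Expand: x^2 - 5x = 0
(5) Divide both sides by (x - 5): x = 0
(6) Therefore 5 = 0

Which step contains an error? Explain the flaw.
Step 5: Divide both sides by (x - 5): x = 0

Step 5 divides both sides by (x - 5). However, since x = 5, we have (x - 5) = 0. Division by zero is undefined, making this step invalid.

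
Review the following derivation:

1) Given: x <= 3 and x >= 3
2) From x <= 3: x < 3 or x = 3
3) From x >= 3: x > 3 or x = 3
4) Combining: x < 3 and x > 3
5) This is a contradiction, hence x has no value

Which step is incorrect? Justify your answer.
Step 4: Combining: x < 3 and x > 3

Step 4 incorrectly combines the conditions. From x <= 3 and x >= 3, the intersection is x = 3. The error treats the 'or' cases as 'and' requirements. The correct conclusion is that x = 3 is the unique solution, not that no solution exists.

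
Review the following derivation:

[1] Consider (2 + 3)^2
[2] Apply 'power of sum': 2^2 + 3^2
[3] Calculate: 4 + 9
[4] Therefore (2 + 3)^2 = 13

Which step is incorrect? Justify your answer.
Step 2: Apply 'power of sum': 2^2 + 3^2

Step 2 incorrectly applies a non-existent rule '(a+b)^n = a^n + b^n'. This is false in general. The correct expansion uses the binomial theorem. The actual value is (2 + 3)^2 = 5^2 = 25, not 13.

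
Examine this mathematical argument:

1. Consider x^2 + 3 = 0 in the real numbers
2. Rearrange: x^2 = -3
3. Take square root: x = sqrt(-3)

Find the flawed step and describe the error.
Step 3: Take square root: x = sqrt(-3)

Step 3 takes the square root of -3, which is negative. In the real number system, the square root of a negative number is undefined. The equation x^2 + 3 = 0 has no real solutions. Square roots of negative numbers only exist in the complex numbers.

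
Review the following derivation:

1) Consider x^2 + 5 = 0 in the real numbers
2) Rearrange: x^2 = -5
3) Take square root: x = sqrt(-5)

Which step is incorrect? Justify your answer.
Step 3: Take square root: x = sqrt(-5)

Step 3 takes the square root of -5, which is negative. In the real number system, the square root of a negative number is undefined. The equation x^2 + 5 = 0 has no real solutions. Square roots of negative numbers only exist in the complex numbers.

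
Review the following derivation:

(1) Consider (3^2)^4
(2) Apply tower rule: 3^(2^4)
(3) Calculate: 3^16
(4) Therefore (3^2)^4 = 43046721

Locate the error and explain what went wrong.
Step 2: Apply tower rule: 3^(2^4)

Step 2 incorrectly states that (a^b)^c = a^(b^c). The correct rule is (a^b)^c = a^(b×c). The actual value is (3^2)^4 = 3^8 = 6561, not 3^16 = 43046721.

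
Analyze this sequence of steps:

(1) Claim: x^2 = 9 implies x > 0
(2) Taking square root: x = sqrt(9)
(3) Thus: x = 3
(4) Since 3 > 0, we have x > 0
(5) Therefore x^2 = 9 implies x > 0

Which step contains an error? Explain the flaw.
Step 2: Taking square root: x = sqrt(9)

Step 2 takes the square root and assumes the positive root only. The equation x^2 = 9 actually has two solutions: x = 3 and x = -3. The proof silently assumes x > 0 without justification, then uses this assumption to conclude x > 0, which is circular. The counterexample x = -3 shows the claim is false.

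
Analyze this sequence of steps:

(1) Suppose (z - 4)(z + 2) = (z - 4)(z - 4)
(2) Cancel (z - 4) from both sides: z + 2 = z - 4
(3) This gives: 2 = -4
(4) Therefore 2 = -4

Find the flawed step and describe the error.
Step 2: Cancel (z - 4) from both sides: z + 2 = z - 4

Step 2 cancels (z - 4) from both sides. This is only valid if (z - 4) ≠ 0, i.e., z ≠ 4. When z = 4, both sides equal zero regardless of the other factors. The correct approach requires considering z = 4 as a separate case.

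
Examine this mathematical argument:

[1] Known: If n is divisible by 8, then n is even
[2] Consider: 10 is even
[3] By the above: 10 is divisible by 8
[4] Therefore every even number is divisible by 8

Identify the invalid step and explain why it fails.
Step 3: By the above: 10 is divisible by 8

Step 3 commits the fallacy of affirming the consequent. The known fact 'divisible by 8 → even' does NOT imply 'even → divisible by 8'. That would be the converse, which is false. For example, 10 is even but 10 ÷ 8 = 1.25, which is not an integer.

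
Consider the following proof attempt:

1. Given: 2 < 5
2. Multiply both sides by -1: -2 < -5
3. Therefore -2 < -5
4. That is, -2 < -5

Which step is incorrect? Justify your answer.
Step 2: Multiply both sides by -1: -2 < -5

Step 2 multiplies both sides by -1 but fails to reverse the inequality sign. When multiplying (or dividing) an inequality by a negative number, the direction must be reversed. Since 2 < 5, we should get -2 > -5, i.e., -2 > -5.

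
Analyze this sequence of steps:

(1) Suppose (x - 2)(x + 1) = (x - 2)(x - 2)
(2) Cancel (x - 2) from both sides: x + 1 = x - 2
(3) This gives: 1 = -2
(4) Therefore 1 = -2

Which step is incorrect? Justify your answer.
Step 2: Cancel (x - 2) from both sides: x + 1 = x - 2

Step 2 cancels (x - 2) from both sides. This is only valid if (x - 2) ≠ 0, i.e., x ≠ 2. When x = 2, both sides equal zero regardless of the other factors. The correct approach requires considering x = 2 as a separate case.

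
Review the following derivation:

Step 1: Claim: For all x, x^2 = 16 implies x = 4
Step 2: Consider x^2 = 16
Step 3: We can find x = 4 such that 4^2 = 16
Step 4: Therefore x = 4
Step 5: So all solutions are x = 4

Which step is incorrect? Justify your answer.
Step 4: Therefore x = 4

Step 4 incorrectly concludes that x = 4 is the only solution. The proof shows that x = 4 is A solution (existence), but does not show it is the ONLY solution (uniqueness). In fact, x = -4 is also a solution since (-4)^2 = 16. Finding one solution doesn't prove there are no others.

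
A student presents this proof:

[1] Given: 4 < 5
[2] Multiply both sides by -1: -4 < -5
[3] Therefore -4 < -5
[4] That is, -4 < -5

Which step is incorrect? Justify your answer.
Step 2: Multiply both sides by -1: -4 < -5

Step 2 multiplies both sides by -1 but fails to reverse the inequality sign. When multiplying (or dividing) an inequality by a negative number, the direction must be reversed. Since 4 < 5, we should get -4 > -5, i.e., -4 > -5.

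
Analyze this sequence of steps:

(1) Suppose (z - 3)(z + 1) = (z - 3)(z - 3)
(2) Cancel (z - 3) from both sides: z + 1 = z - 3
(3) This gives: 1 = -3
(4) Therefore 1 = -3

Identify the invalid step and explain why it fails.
Step 2: Cancel (z - 3) from both sides: z + 1 = z - 3

Step 2 cancels (z - 3) from both sides. This is only valid if (z - 3) ≠ 0, i.e., z ≠ 3. When z = 3, both sides equal zero regardless of the other factors. The correct approach requires considering z = 3 as a separate case.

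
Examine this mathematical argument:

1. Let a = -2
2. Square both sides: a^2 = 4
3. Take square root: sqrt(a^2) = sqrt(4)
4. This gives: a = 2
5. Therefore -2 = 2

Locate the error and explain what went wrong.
Step 4: This gives: a = 2

Step 4 incorrectly states that sqrt(a^2) = a. The correct identity is sqrt(a^2) = |a|. Since a = -2 < 0, we have sqrt(a^2) = |-2| = 2, not a = -2.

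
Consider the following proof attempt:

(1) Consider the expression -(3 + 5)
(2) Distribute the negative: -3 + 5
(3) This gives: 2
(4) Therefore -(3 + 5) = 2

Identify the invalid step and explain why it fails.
Step 2: Distribute the negative: -3 + 5

Step 2 incorrectly distributes the negative sign. The correct distribution is -(3 + 5) = -3 - 5 = -8. The negative must be applied to both terms, not just the first. The error treats -(3 + 5) as -3 + 5, which equals 2 instead of -8.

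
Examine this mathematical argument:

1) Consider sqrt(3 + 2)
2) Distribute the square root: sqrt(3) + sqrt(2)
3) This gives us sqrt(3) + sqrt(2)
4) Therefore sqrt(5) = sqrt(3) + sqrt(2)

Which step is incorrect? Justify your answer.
Step 2: Distribute the square root: sqrt(3) + sqrt(2)

Step 2 incorrectly 'distributes' the square root over addition. The square root function does not distribute: sqrt(a + b) ≠ sqrt(a) + sqrt(b). In fact, sqrt(3 + 2) = sqrt(5) ≈ 2.2361, while sqrt(3) + sqrt(2) ≈ 3.1463.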